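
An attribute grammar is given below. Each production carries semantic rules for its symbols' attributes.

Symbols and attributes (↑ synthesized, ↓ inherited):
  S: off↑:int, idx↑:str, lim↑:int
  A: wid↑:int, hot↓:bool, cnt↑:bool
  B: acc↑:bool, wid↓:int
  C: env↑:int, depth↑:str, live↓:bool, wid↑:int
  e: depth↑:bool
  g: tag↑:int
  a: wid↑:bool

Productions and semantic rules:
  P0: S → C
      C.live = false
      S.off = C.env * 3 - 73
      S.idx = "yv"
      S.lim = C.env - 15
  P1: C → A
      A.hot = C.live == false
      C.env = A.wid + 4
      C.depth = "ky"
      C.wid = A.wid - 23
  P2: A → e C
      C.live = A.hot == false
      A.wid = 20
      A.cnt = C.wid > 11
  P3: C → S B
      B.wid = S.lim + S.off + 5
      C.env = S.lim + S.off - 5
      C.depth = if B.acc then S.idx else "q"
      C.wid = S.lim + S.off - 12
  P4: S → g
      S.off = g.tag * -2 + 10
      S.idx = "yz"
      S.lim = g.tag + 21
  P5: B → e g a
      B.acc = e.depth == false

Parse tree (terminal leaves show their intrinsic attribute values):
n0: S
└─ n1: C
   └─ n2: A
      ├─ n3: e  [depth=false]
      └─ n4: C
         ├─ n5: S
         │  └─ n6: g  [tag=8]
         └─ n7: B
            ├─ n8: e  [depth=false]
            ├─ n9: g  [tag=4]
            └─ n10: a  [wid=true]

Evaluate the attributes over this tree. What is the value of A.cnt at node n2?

false

1. n1.live = false  [false]
2. n2.hot = true  [C.live == false]
3. n3.depth = false  [terminal]
4. n4.live = false  [A.hot == false]
5. n6.tag = 8  [terminal]
6. n5.off = -6  [g.tag * -2 + 10]
7. n5.idx = "yz"  ["yz"]
8. n5.lim = 29  [g.tag + 21]
9. n7.wid = 28  [S.lim + S.off + 5]
10. n8.depth = false  [terminal]
11. n9.tag = 4  [terminal]
12. n10.wid = true  [terminal]
13. n7.acc = true  [e.depth == false]
14. n4.env = 18  [S.lim + S.off - 5]
15. n4.depth = "yz"  [if B.acc then S.idx else "q"]
16. n4.wid = 11  [S.lim + S.off - 12]
17. n2.wid = 20  [20]
18. n2.cnt = false  [C.wid > 11]
19. n1.env = 24  [A.wid + 4]
20. n1.depth = "ky"  ["ky"]
21. n1.wid = -3  [A.wid - 23]
22. n0.off = -1  [C.env * 3 - 73]
23. n0.idx = "yv"  ["yv"]
24. n0.lim = 9  [C.env - 15]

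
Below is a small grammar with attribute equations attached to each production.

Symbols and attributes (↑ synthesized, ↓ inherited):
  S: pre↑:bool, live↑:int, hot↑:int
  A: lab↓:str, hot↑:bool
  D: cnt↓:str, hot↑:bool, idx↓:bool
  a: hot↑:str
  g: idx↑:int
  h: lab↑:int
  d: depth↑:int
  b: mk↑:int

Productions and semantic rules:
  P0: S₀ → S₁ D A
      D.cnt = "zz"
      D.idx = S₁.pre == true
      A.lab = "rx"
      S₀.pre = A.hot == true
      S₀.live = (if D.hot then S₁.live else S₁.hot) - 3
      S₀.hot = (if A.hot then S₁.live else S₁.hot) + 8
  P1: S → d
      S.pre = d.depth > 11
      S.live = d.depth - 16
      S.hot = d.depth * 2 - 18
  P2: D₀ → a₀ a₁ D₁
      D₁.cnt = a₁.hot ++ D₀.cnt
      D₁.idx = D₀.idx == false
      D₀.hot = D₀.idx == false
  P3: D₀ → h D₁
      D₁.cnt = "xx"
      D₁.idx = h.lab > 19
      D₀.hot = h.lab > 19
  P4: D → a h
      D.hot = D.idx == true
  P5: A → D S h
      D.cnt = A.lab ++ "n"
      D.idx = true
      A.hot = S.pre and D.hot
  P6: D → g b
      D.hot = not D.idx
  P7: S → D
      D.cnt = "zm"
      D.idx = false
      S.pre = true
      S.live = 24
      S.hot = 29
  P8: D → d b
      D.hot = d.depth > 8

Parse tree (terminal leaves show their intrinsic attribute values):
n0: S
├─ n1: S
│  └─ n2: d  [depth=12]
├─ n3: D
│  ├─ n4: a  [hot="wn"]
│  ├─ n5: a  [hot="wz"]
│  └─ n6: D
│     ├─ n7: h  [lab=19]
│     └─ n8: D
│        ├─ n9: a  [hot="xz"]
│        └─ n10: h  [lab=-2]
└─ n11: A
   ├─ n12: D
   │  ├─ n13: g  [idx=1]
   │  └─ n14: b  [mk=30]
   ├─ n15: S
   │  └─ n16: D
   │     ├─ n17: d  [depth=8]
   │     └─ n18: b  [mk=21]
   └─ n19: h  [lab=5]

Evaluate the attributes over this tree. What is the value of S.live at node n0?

3

1. n2.depth = 12  [terminal]
2. n1.pre = true  [d.depth > 11]
3. n1.live = -4  [d.depth - 16]
4. n1.hot = 6  [d.depth * 2 - 18]
5. n3.cnt = "zz"  ["zz"]
6. n3.idx = true  [S₁.pre == true]
7. n4.hot = "wn"  [terminal]
8. n5.hot = "wz"  [terminal]
9. n6.cnt = "wzzz"  [a₁.hot ++ D₀.cnt]
10. n6.idx = false  [D₀.idx == false]
11. n7.lab = 19  [terminal]
12. n8.cnt = "xx"  ["xx"]
13. n8.idx = false  [h.lab > 19]
14. n9.hot = "xz"  [terminal]
15. n10.lab = -2  [terminal]
16. n8.hot = false  [D.idx == true]
17. n6.hot = false  [h.lab > 19]
18. n3.hot = false  [D₀.idx == false]
19. n11.lab = "rx"  ["rx"]
20. n12.cnt = "rxn"  [A.lab ++ "n"]
21. n12.idx = true  [true]
22. n13.idx = 1  [terminal]
23. n14.mk = 30  [terminal]
24. n12.hot = false  [not D.idx]
25. n16.cnt = "zm"  ["zm"]
26. n16.idx = false  [false]
27. n17.depth = 8  [terminal]
28. n18.mk = 21  [terminal]
29. n16.hot = false  [d.depth > 8]
30. n15.pre = true  [true]
31. n15.live = 24  [24]
32. n15.hot = 29  [29]
33. n19.lab = 5  [terminal]
34. n11.hot = false  [S.pre and D.hot]
35. n0.pre = false  [A.hot == true]
36. n0.live = 3  [(if D.hot then S₁.live else S₁.hot) - 3]
37. n0.hot = 14  [(if A.hot then S₁.live else S₁.hot) + 8]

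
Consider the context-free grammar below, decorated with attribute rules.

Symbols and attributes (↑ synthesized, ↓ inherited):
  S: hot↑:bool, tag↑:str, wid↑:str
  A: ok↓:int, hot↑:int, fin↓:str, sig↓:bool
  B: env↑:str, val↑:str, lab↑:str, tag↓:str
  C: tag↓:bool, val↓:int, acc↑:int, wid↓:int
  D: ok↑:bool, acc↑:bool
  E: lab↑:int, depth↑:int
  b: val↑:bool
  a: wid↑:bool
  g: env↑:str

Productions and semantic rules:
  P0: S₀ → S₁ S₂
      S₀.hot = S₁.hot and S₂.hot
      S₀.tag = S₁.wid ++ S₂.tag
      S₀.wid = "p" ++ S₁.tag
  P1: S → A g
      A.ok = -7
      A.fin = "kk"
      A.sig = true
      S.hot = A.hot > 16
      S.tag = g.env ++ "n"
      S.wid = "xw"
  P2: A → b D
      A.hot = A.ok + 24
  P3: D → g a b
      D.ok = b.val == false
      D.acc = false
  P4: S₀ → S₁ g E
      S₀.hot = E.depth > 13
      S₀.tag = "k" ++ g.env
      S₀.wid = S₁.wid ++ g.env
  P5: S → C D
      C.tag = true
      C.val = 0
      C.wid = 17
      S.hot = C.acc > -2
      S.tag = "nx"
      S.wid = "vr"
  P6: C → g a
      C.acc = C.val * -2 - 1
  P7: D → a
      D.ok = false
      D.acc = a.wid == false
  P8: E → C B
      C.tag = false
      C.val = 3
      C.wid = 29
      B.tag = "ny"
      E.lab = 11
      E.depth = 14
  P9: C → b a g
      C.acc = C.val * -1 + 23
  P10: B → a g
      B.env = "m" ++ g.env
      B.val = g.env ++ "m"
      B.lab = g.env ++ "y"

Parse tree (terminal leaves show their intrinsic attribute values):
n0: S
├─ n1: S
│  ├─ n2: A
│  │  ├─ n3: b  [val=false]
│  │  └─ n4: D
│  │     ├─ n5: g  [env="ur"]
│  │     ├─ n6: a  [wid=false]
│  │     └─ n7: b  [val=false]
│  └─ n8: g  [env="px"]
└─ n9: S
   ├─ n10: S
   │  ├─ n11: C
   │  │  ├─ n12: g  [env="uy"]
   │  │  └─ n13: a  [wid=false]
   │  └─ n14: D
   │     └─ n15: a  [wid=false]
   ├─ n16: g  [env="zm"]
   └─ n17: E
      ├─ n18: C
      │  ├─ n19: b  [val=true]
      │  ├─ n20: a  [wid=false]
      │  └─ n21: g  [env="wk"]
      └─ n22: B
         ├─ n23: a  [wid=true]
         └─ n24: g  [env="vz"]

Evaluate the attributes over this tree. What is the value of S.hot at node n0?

true

1. n2.ok = -7  [-7]
2. n2.fin = "kk"  ["kk"]
3. n2.sig = true  [true]
4. n3.val = false  [terminal]
5. n5.env = "ur"  [terminal]
6. n6.wid = false  [terminal]
7. n7.val = false  [terminal]
8. n4.ok = true  [b.val == false]
9. n4.acc = false  [false]
10. n2.hot = 17  [A.ok + 24]
11. n8.env = "px"  [terminal]
12. n1.hot = true  [A.hot > 16]
13. n1.tag = "pxn"  [g.env ++ "n"]
14. n1.wid = "xw"  ["xw"]
15. n11.tag = true  [true]
16. n11.val = 0  [0]
17. n11.wid = 17  [17]
18. n12.env = "uy"  [terminal]
19. n13.wid = false  [terminal]
20. n11.acc = -1  [C.val * -2 - 1]
21. n15.wid = false  [terminal]
22. n14.ok = false  [false]
23. n14.acc = true  [a.wid == false]
24. n10.hot = true  [C.acc > -2]
25. n10.tag = "nx"  ["nx"]
26. n10.wid = "vr"  ["vr"]
27. n16.env = "zm"  [terminal]
28. n18.tag = false  [false]
29. n18.val = 3  [3]
30. n18.wid = 29  [29]
31. n19.val = true  [terminal]
32. n20.wid = false  [terminal]
33. n21.env = "wk"  [terminal]
34. n18.acc = 20  [C.val * -1 + 23]
35. n22.tag = "ny"  ["ny"]
36. n23.wid = true  [terminal]
37. n24.env = "vz"  [terminal]
38. n22.env = "mvz"  ["m" ++ g.env]
39. n22.val = "vzm"  [g.env ++ "m"]
40. n22.lab = "vzy"  [g.env ++ "y"]
41. n17.lab = 11  [11]
42. n17.depth = 14  [14]
43. n9.hot = true  [E.depth > 13]
44. n9.tag = "kzm"  ["k" ++ g.env]
45. n9.wid = "vrzm"  [S₁.wid ++ g.env]
46. n0.hot = true  [S₁.hot and S₂.hot]
47. n0.tag = "xwkzm"  [S₁.wid ++ S₂.tag]
48. n0.wid = "ppxn"  ["p" ++ S₁.tag]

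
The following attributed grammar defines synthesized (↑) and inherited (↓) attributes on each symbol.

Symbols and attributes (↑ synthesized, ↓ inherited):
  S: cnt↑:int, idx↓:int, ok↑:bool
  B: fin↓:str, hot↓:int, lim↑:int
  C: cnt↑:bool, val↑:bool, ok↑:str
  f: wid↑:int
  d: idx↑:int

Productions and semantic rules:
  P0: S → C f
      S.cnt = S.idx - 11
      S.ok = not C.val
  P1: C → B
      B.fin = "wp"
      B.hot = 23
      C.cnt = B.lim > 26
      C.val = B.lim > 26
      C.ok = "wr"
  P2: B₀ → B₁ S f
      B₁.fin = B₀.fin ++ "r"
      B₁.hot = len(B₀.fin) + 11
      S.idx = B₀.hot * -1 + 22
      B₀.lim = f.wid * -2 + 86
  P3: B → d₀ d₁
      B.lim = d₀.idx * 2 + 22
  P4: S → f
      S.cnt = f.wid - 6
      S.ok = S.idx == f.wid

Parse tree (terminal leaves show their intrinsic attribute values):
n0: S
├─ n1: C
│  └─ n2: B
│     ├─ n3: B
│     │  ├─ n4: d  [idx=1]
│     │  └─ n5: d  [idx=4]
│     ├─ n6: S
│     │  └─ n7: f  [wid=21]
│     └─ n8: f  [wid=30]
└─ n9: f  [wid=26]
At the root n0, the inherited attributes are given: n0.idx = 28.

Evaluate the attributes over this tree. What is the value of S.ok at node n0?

true

1. n0.idx = 28  [given at root]
2. n2.fin = "wp"  ["wp"]
3. n2.hot = 23  [23]
4. n3.fin = "wpr"  [B₀.fin ++ "r"]
5. n3.hot = 13  [len(B₀.fin) + 11]
6. n4.idx = 1  [terminal]
7. n5.idx = 4  [terminal]
8. n3.lim = 24  [d₀.idx * 2 + 22]
9. n6.idx = -1  [B₀.hot * -1 + 22]
10. n7.wid = 21  [terminal]
11. n6.cnt = 15  [f.wid - 6]
12. n6.ok = false  [S.idx == f.wid]
13. n8.wid = 30  [terminal]
14. n2.lim = 26  [f.wid * -2 + 86]
15. n1.cnt = false  [B.lim > 26]
16. n1.val = false  [B.lim > 26]
17. n1.ok = "wr"  ["wr"]
18. n9.wid = 26  [terminal]
19. n0.cnt = 17  [S.idx - 11]
20. n0.ok = true  [not C.val]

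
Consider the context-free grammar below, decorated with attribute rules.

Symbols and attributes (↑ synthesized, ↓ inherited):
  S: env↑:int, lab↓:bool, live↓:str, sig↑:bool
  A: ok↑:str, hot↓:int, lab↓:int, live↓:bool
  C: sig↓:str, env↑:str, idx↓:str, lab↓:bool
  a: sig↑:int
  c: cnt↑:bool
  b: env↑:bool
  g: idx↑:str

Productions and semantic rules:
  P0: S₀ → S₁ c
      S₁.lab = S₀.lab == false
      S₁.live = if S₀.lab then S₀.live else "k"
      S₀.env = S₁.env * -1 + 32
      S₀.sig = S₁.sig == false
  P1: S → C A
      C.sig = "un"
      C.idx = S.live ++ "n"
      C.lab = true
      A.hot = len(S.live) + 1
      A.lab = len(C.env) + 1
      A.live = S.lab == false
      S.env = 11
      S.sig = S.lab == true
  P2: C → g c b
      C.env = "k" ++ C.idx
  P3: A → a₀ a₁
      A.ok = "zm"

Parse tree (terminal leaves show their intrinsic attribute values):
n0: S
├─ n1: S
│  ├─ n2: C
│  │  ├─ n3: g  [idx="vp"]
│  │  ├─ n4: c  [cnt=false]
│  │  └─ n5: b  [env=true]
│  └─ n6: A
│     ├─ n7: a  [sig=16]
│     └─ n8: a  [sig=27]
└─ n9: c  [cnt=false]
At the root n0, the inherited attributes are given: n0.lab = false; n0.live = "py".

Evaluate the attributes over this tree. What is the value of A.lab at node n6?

4

1. n0.lab = false  [given at root]
2. n0.live = "py"  [given at root]
3. n1.lab = true  [S₀.lab == false]
4. n1.live = "k"  [if S₀.lab then S₀.live else "k"]
5. n2.sig = "un"  ["un"]
6. n2.idx = "kn"  [S.live ++ "n"]
7. n2.lab = true  [true]
8. n3.idx = "vp"  [terminal]
9. n4.cnt = false  [terminal]
10. n5.env = true  [terminal]
11. n2.env = "kkn"  ["k" ++ C.idx]
12. n6.hot = 2  [len(S.live) + 1]
13. n6.lab = 4  [len(C.env) + 1]
14. n6.live = false  [S.lab == false]
15. n7.sig = 16  [terminal]
16. n8.sig = 27  [terminal]
17. n6.ok = "zm"  ["zm"]
18. n1.env = 11  [11]
19. n1.sig = true  [S.lab == true]
20. n9.cnt = false  [terminal]
21. n0.env = 21  [S₁.env * -1 + 32]
22. n0.sig = false  [S₁.sig == false]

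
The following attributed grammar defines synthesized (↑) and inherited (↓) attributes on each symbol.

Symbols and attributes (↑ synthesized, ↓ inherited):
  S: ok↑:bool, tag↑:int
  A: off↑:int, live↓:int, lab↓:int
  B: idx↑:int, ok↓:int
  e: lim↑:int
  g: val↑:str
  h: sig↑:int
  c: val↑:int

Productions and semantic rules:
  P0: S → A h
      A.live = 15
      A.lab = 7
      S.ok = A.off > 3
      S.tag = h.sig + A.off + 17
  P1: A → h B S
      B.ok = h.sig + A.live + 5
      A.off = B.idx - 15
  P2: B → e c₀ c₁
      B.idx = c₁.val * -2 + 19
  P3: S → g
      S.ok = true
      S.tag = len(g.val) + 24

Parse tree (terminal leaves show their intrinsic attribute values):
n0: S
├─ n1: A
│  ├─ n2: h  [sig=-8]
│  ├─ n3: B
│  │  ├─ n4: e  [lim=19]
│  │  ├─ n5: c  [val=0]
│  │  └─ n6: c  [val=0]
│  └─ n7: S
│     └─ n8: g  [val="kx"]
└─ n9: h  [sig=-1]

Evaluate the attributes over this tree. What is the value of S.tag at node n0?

1. n1.live = 15  [15]
2. n1.lab = 7  [7]
3. n2.sig = -8  [terminal]
4. n3.ok = 12  [h.sig + A.live + 5]
5. n4.lim = 19  [terminal]
6. n5.val = 0  [terminal]
7. n6.val = 0  [terminal]
8. n3.idx = 19  [c₁.val * -2 + 19]
9. n8.val = "kx"  [terminal]
10. n7.ok = true  [true]
11. n7.tag = 26  [len(g.val) + 24]
12. n1.off = 4  [B.idx - 15]
13. n9.sig = -1  [terminal]
14. n0.ok = true  [A.off > 3]
15. n0.tag = 20  [h.sig + A.off + 17]

20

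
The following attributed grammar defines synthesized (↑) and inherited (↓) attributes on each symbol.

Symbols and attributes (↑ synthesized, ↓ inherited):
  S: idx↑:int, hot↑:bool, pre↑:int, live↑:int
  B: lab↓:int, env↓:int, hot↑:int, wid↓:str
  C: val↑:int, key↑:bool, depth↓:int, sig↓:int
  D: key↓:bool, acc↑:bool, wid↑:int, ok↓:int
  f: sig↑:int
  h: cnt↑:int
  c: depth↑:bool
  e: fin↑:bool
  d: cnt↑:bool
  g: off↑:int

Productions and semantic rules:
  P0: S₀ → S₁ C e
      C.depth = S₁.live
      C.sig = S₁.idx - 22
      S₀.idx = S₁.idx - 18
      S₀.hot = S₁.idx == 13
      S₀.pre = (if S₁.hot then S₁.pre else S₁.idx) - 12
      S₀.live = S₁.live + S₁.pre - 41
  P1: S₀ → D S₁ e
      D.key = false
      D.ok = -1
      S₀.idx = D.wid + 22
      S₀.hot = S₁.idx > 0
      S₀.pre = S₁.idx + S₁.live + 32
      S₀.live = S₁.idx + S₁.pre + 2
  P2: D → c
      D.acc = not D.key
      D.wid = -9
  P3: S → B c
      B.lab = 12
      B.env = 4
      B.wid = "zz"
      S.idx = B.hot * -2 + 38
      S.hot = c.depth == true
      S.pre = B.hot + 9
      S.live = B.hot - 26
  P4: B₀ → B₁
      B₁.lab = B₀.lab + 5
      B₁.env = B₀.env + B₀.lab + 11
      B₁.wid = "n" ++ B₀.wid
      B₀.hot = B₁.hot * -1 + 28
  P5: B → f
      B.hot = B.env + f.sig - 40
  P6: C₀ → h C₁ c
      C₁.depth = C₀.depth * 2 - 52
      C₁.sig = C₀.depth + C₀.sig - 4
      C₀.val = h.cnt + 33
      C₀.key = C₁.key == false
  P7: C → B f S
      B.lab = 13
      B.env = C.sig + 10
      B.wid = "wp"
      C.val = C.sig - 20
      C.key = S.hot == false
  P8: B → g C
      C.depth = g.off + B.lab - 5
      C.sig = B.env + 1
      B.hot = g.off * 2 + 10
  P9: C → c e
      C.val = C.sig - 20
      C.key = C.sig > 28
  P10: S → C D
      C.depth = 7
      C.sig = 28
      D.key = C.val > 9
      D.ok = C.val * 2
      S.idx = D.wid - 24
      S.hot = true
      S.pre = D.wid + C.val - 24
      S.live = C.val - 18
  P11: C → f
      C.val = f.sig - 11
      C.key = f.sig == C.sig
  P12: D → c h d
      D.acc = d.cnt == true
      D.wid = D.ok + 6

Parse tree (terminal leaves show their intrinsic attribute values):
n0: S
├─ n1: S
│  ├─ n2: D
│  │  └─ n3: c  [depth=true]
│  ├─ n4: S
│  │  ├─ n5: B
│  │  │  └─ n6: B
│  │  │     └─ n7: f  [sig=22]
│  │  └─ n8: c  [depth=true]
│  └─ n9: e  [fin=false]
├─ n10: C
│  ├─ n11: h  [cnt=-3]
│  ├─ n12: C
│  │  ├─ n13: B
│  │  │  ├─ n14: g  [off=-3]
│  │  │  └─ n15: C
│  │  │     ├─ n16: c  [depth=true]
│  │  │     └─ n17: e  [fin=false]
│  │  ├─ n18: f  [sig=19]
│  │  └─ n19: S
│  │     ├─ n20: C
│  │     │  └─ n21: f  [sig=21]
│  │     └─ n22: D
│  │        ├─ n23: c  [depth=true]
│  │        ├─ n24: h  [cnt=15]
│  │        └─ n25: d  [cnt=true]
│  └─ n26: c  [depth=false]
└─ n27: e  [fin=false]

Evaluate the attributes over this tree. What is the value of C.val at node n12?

-3

1. n2.key = false  [false]
2. n2.ok = -1  [-1]
3. n3.depth = true  [terminal]
4. n2.acc = true  [not D.key]
5. n2.wid = -9  [-9]
6. n5.lab = 12  [12]
7. n5.env = 4  [4]
8. n5.wid = "zz"  ["zz"]
9. n6.lab = 17  [B₀.lab + 5]
10. n6.env = 27  [B₀.env + B₀.lab + 11]
11. n6.wid = "nzz"  ["n" ++ B₀.wid]
12. n7.sig = 22  [terminal]
13. n6.hot = 9  [B.env + f.sig - 40]
14. n5.hot = 19  [B₁.hot * -1 + 28]
15. n8.depth = true  [terminal]
16. n4.idx = 0  [B.hot * -2 + 38]
17. n4.hot = true  [c.depth == true]
18. n4.pre = 28  [B.hot + 9]
19. n4.live = -7  [B.hot - 26]
20. n9.fin = false  [terminal]
21. n1.idx = 13  [D.wid + 22]
22. n1.hot = false  [S₁.idx > 0]
23. n1.pre = 25  [S₁.idx + S₁.live + 32]
24. n1.live = 30  [S₁.idx + S₁.pre + 2]
25. n10.depth = 30  [S₁.live]
26. n10.sig = -9  [S₁.idx - 22]
27. n11.cnt = -3  [terminal]
28. n12.depth = 8  [C₀.depth * 2 - 52]
29. n12.sig = 17  [C₀.depth + C₀.sig - 4]
30. n13.lab = 13  [13]
31. n13.env = 27  [C.sig + 10]
32. n13.wid = "wp"  ["wp"]
33. n14.off = -3  [terminal]
34. n15.depth = 5  [g.off + B.lab - 5]
35. n15.sig = 28  [B.env + 1]
36. n16.depth = true  [terminal]
37. n17.fin = false  [terminal]
38. n15.val = 8  [C.sig - 20]
39. n15.key = false  [C.sig > 28]
40. n13.hot = 4  [g.off * 2 + 10]
41. n18.sig = 19  [terminal]
42. n20.depth = 7  [7]
43. n20.sig = 28  [28]
44. n21.sig = 21  [terminal]
45. n20.val = 10  [f.sig - 11]
46. n20.key = false  [f.sig == C.sig]
47. n22.key = true  [C.val > 9]
48. n22.ok = 20  [C.val * 2]
49. n23.depth = true  [terminal]
50. n24.cnt = 15  [terminal]
51. n25.cnt = true  [terminal]
52. n22.acc = true  [d.cnt == true]
53. n22.wid = 26  [D.ok + 6]
54. n19.idx = 2  [D.wid - 24]
55. n19.hot = true  [true]
56. n19.pre = 12  [D.wid + C.val - 24]
57. n19.live = -8  [C.val - 18]
58. n12.val = -3  [C.sig - 20]
59. n12.key = false  [S.hot == false]
60. n26.depth = false  [terminal]
61. n10.val = 30  [h.cnt + 33]
62. n10.key = true  [C₁.key == false]
63. n27.fin = false  [terminal]
64. n0.idx = -5  [S₁.idx - 18]
65. n0.hot = true  [S₁.idx == 13]
66. n0.pre = 1  [(if S₁.hot then S₁.pre else S₁.idx) - 12]
67. n0.live = 14  [S₁.live + S₁.pre - 41]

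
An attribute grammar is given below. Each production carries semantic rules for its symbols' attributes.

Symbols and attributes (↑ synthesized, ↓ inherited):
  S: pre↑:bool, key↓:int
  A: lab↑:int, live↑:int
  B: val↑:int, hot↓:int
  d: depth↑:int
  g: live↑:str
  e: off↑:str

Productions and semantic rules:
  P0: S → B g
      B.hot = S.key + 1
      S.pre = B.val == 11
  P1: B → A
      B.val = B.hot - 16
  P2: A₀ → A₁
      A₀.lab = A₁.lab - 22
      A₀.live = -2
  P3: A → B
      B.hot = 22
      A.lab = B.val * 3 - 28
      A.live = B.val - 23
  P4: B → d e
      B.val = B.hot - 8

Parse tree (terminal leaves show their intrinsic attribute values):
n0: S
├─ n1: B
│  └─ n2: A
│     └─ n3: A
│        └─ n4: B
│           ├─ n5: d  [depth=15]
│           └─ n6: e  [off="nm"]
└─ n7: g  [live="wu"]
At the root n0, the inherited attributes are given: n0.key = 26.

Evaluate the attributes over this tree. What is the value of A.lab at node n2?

-8

1. n0.key = 26  [given at root]
2. n1.hot = 27  [S.key + 1]
3. n4.hot = 22  [22]
4. n5.depth = 15  [terminal]
5. n6.off = "nm"  [terminal]
6. n4.val = 14  [B.hot - 8]
7. n3.lab = 14  [B.val * 3 - 28]
8. n3.live = -9  [B.val - 23]
9. n2.lab = -8  [A₁.lab - 22]
10. n2.live = -2  [-2]
11. n1.val = 11  [B.hot - 16]
12. n7.live = "wu"  [terminal]
13. n0.pre = true  [B.val == 11]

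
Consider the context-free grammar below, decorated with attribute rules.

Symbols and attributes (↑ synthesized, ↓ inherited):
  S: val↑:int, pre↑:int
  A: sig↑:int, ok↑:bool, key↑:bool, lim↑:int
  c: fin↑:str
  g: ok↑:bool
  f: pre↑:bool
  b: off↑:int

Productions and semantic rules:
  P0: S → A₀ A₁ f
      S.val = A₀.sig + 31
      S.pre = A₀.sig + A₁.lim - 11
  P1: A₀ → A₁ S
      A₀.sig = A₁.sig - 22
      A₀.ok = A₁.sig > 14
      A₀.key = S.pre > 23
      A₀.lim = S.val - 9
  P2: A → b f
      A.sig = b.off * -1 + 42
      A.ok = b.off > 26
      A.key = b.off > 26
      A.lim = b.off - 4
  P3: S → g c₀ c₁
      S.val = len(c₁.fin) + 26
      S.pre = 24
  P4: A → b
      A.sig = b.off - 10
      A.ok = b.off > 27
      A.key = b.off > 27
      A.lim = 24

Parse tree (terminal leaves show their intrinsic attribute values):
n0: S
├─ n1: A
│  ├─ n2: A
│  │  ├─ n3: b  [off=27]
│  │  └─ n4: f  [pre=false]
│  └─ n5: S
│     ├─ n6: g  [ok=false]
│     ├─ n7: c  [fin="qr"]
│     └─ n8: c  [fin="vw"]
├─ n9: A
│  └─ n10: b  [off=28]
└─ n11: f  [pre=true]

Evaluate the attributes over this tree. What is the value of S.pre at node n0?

1. n3.off = 27  [terminal]
2. n4.pre = false  [terminal]
3. n2.sig = 15  [b.off * -1 + 42]
4. n2.ok = true  [b.off > 26]
5. n2.key = true  [b.off > 26]
6. n2.lim = 23  [b.off - 4]
7. n6.ok = false  [terminal]
8. n7.fin = "qr"  [terminal]
9. n8.fin = "vw"  [terminal]
10. n5.val = 28  [len(c₁.fin) + 26]
11. n5.pre = 24  [24]
12. n1.sig = -7  [A₁.sig - 22]
13. n1.ok = true  [A₁.sig > 14]
14. n1.key = true  [S.pre > 23]
15. n1.lim = 19  [S.val - 9]
16. n10.off = 28  [terminal]
17. n9.sig = 18  [b.off - 10]
18. n9.ok = true  [b.off > 27]
19. n9.key = true  [b.off > 27]
20. n9.lim = 24  [24]
21. n11.pre = true  [terminal]
22. n0.val = 24  [A₀.sig + 31]
23. n0.pre = 6  [A₀.sig + A₁.lim - 11]

6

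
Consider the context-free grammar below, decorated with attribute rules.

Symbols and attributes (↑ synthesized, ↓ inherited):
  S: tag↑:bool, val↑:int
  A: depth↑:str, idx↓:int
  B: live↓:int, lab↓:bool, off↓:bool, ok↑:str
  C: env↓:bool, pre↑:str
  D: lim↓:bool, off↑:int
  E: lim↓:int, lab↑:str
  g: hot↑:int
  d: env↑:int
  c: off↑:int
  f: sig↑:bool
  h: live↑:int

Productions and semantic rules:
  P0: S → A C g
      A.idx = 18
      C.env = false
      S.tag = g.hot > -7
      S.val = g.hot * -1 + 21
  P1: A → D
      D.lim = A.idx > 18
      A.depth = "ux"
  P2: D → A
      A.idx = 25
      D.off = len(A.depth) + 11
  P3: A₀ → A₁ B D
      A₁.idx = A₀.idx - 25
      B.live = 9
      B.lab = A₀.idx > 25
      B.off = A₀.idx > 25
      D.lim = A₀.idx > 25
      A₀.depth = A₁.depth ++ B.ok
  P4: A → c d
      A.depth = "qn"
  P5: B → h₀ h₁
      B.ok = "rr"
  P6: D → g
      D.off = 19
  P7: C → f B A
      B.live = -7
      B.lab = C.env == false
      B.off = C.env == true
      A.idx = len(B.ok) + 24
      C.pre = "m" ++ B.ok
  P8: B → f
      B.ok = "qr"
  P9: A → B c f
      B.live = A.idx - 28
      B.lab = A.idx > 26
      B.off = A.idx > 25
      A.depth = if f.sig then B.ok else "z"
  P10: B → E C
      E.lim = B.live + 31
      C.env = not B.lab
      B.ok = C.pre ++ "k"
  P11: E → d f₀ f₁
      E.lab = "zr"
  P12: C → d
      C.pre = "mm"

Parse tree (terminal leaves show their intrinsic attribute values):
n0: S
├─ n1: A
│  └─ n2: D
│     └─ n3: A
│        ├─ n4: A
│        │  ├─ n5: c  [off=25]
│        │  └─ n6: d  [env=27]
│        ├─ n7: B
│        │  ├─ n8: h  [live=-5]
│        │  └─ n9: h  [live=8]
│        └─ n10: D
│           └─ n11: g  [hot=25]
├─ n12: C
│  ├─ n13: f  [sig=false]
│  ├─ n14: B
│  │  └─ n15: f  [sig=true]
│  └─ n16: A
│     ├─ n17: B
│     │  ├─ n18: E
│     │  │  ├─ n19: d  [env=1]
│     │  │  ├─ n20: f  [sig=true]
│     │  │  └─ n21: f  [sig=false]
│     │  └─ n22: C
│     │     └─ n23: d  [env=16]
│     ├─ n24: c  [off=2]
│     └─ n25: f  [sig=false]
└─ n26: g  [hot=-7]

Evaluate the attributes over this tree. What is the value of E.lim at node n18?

1. n1.idx = 18  [18]
2. n2.lim = false  [A.idx > 18]
3. n3.idx = 25  [25]
4. n4.idx = 0  [A₀.idx - 25]
5. n5.off = 25  [terminal]
6. n6.env = 27  [terminal]
7. n4.depth = "qn"  ["qn"]
8. n7.live = 9  [9]
9. n7.lab = false  [A₀.idx > 25]
10. n7.off = false  [A₀.idx > 25]
11. n8.live = -5  [terminal]
12. n9.live = 8  [terminal]
13. n7.ok = "rr"  ["rr"]
14. n10.lim = false  [A₀.idx > 25]
15. n11.hot = 25  [terminal]
16. n10.off = 19  [19]
17. n3.depth = "qnrr"  [A₁.depth ++ B.ok]
18. n2.off = 15  [len(A.depth) + 11]
19. n1.depth = "ux"  ["ux"]
20. n12.env = false  [false]
21. n13.sig = false  [terminal]
22. n14.live = -7  [-7]
23. n14.lab = true  [C.env == false]
24. n14.off = false  [C.env == true]
25. n15.sig = true  [terminal]
26. n14.ok = "qr"  ["qr"]
27. n16.idx = 26  [len(B.ok) + 24]
28. n17.live = -2  [A.idx - 28]
29. n17.lab = false  [A.idx > 26]
30. n17.off = true  [A.idx > 25]
31. n18.lim = 29  [B.live + 31]
32. n19.env = 1  [terminal]
33. n20.sig = true  [terminal]
34. n21.sig = false  [terminal]
35. n18.lab = "zr"  ["zr"]
36. n22.env = true  [not B.lab]
37. n23.env = 16  [terminal]
38. n22.pre = "mm"  ["mm"]
39. n17.ok = "mmk"  [C.pre ++ "k"]
40. n24.off = 2  [terminal]
41. n25.sig = false  [terminal]
42. n16.depth = "z"  [if f.sig then B.ok else "z"]
43. n12.pre = "mqr"  ["m" ++ B.ok]
44. n26.hot = -7  [terminal]
45. n0.tag = false  [g.hot > -7]
46. n0.val = 28  [g.hot * -1 + 21]

29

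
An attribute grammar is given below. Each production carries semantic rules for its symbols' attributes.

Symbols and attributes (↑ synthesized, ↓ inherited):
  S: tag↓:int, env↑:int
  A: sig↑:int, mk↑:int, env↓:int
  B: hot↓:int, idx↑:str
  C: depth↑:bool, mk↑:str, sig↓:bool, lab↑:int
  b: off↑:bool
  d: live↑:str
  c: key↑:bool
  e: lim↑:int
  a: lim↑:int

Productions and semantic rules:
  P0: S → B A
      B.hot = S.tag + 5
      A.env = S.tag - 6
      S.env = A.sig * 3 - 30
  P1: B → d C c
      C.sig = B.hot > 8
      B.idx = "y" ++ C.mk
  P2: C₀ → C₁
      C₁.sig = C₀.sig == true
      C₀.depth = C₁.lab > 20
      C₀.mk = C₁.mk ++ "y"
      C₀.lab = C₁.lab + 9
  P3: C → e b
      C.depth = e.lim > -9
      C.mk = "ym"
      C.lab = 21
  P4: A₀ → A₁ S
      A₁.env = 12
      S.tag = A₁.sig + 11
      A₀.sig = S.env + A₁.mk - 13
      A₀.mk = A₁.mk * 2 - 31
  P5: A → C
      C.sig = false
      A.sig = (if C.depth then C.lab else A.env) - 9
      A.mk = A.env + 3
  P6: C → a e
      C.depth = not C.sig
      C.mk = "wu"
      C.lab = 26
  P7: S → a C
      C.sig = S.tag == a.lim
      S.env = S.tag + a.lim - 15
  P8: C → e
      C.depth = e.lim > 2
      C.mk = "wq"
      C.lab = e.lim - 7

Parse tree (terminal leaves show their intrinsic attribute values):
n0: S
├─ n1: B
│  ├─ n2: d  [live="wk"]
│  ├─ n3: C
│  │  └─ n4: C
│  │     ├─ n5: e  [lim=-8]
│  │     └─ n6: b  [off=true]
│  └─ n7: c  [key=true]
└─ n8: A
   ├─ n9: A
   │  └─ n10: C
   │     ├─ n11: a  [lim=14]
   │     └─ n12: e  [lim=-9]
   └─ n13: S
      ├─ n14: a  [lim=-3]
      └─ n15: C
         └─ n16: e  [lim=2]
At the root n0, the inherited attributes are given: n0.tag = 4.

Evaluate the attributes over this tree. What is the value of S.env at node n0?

6

1. n0.tag = 4  [given at root]
2. n1.hot = 9  [S.tag + 5]
3. n2.live = "wk"  [terminal]
4. n3.sig = true  [B.hot > 8]
5. n4.sig = true  [C₀.sig == true]
6. n5.lim = -8  [terminal]
7. n6.off = true  [terminal]
8. n4.depth = true  [e.lim > -9]
9. n4.mk = "ym"  ["ym"]
10. n4.lab = 21  [21]
11. n3.depth = true  [C₁.lab > 20]
12. n3.mk = "ymy"  [C₁.mk ++ "y"]
13. n3.lab = 30  [C₁.lab + 9]
14. n7.key = true  [terminal]
15. n1.idx = "yymy"  ["y" ++ C.mk]
16. n8.env = -2  [S.tag - 6]
17. n9.env = 12  [12]
18. n10.sig = false  [false]
19. n11.lim = 14  [terminal]
20. n12.lim = -9  [terminal]
21. n10.depth = true  [not C.sig]
22. n10.mk = "wu"  ["wu"]
23. n10.lab = 26  [26]
24. n9.sig = 17  [(if C.depth then C.lab else A.env) - 9]
25. n9.mk = 15  [A.env + 3]
26. n13.tag = 28  [A₁.sig + 11]
27. n14.lim = -3  [terminal]
28. n15.sig = false  [S.tag == a.lim]
29. n16.lim = 2  [terminal]
30. n15.depth = false  [e.lim > 2]
31. n15.mk = "wq"  ["wq"]
32. n15.lab = -5  [e.lim - 7]
33. n13.env = 10  [S.tag + a.lim - 15]
34. n8.sig = 12  [S.env + A₁.mk - 13]
35. n8.mk = -1  [A₁.mk * 2 - 31]
36. n0.env = 6  [A.sig * 3 - 30]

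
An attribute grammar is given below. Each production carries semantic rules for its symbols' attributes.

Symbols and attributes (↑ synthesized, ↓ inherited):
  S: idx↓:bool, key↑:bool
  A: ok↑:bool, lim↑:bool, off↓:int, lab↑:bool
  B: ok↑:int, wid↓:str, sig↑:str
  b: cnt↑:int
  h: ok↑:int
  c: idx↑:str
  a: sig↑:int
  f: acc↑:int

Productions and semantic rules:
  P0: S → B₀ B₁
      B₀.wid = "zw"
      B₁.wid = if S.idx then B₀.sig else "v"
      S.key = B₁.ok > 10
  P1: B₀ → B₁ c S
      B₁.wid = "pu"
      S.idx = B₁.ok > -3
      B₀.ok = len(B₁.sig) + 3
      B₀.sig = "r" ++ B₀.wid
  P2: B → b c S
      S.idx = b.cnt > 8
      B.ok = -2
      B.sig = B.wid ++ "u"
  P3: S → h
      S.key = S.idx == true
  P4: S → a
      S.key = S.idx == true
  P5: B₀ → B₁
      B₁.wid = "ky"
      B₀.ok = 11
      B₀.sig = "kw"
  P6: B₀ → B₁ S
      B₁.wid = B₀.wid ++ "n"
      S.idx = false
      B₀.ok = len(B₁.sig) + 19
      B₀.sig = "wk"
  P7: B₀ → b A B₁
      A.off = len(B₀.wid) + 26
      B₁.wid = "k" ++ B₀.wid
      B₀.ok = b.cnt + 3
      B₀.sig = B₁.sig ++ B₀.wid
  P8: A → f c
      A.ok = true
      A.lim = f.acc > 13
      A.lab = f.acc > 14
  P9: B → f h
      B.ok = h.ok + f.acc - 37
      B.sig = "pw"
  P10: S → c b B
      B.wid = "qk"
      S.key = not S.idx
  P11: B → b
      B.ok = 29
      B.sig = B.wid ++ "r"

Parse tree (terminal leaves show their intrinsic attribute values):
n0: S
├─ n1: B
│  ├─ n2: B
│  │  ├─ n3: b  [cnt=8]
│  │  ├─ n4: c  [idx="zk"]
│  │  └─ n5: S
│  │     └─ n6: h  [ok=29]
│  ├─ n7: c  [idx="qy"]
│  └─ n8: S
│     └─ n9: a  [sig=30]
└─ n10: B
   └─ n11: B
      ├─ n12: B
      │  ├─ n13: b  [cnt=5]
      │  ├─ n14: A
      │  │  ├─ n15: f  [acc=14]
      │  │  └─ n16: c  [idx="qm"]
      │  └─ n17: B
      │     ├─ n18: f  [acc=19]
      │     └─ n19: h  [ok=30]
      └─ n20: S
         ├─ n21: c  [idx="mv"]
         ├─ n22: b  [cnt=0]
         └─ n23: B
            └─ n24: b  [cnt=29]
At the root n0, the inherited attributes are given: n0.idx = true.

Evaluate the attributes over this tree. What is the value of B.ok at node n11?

1. n0.idx = true  [given at root]
2. n1.wid = "zw"  ["zw"]
3. n2.wid = "pu"  ["pu"]
4. n3.cnt = 8  [terminal]
5. n4.idx = "zk"  [terminal]
6. n5.idx = false  [b.cnt > 8]
7. n6.ok = 29  [terminal]
8. n5.key = false  [S.idx == true]
9. n2.ok = -2  [-2]
10. n2.sig = "puu"  [B.wid ++ "u"]
11. n7.idx = "qy"  [terminal]
12. n8.idx = true  [B₁.ok > -3]
13. n9.sig = 30  [terminal]
14. n8.key = true  [S.idx == true]
15. n1.ok = 6  [len(B₁.sig) + 3]
16. n1.sig = "rzw"  ["r" ++ B₀.wid]
17. n10.wid = "rzw"  [if S.idx then B₀.sig else "v"]
18. n11.wid = "ky"  ["ky"]
19. n12.wid = "kyn"  [B₀.wid ++ "n"]
20. n13.cnt = 5  [terminal]
21. n14.off = 29  [len(B₀.wid) + 26]
22. n15.acc = 14  [terminal]
23. n16.idx = "qm"  [terminal]
24. n14.ok = true  [true]
25. n14.lim = true  [f.acc > 13]
26. n14.lab = false  [f.acc > 14]
27. n17.wid = "kkyn"  ["k" ++ B₀.wid]
28. n18.acc = 19  [terminal]
29. n19.ok = 30  [terminal]
30. n17.ok = 12  [h.ok + f.acc - 37]
31. n17.sig = "pw"  ["pw"]
32. n12.ok = 8  [b.cnt + 3]
33. n12.sig = "pwkyn"  [B₁.sig ++ B₀.wid]
34. n20.idx = false  [false]
35. n21.idx = "mv"  [terminal]
36. n22.cnt = 0  [terminal]
37. n23.wid = "qk"  ["qk"]
38. n24.cnt = 29  [terminal]
39. n23.ok = 29  [29]
40. n23.sig = "qkr"  [B.wid ++ "r"]
41. n20.key = true  [not S.idx]
42. n11.ok = 24  [len(B₁.sig) + 19]
43. n11.sig = "wk"  ["wk"]
44. n10.ok = 11  [11]
45. n10.sig = "kw"  ["kw"]
46. n0.key = true  [B₁.ok > 10]

24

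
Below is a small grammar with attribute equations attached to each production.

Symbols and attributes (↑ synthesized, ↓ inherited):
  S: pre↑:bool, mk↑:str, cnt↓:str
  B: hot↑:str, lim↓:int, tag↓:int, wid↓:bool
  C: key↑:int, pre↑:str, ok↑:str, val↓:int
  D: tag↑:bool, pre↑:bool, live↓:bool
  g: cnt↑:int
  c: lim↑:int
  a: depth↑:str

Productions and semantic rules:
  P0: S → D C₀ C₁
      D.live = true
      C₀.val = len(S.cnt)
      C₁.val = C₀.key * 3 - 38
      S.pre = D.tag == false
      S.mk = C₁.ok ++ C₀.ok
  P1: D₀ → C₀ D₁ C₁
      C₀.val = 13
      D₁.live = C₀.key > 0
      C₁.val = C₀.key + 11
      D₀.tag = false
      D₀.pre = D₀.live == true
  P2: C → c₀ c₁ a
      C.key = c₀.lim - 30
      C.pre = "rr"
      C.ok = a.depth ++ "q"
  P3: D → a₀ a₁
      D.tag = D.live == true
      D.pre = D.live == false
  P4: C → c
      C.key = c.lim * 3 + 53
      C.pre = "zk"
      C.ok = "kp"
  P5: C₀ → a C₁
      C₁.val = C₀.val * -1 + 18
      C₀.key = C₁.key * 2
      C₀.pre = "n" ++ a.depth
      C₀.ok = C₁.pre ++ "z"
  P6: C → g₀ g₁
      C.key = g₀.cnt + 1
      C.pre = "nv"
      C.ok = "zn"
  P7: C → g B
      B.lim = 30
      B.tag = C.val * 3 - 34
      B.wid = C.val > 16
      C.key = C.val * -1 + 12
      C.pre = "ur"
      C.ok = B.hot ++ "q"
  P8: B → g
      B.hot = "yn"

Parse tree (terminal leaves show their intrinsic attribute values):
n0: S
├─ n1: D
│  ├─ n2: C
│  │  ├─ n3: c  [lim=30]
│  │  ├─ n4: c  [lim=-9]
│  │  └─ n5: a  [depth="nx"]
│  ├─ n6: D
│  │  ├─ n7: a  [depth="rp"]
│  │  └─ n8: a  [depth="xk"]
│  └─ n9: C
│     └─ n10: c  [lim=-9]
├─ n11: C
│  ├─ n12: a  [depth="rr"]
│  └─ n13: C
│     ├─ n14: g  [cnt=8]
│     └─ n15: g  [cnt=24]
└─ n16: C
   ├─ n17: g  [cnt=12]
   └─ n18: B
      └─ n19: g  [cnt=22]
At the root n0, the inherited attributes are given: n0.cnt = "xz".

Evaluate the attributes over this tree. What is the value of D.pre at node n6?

1. n0.cnt = "xz"  [given at root]
2. n1.live = true  [true]
3. n2.val = 13  [13]
4. n3.lim = 30  [terminal]
5. n4.lim = -9  [terminal]
6. n5.depth = "nx"  [terminal]
7. n2.key = 0  [c₀.lim - 30]
8. n2.pre = "rr"  ["rr"]
9. n2.ok = "nxq"  [a.depth ++ "q"]
10. n6.live = false  [C₀.key > 0]
11. n7.depth = "rp"  [terminal]
12. n8.depth = "xk"  [terminal]
13. n6.tag = false  [D.live == true]
14. n6.pre = true  [D.live == false]
15. n9.val = 11  [C₀.key + 11]
16. n10.lim = -9  [terminal]
17. n9.key = 26  [c.lim * 3 + 53]
18. n9.pre = "zk"  ["zk"]
19. n9.ok = "kp"  ["kp"]
20. n1.tag = false  [false]
21. n1.pre = true  [D₀.live == true]
22. n11.val = 2  [len(S.cnt)]
23. n12.depth = "rr"  [terminal]
24. n13.val = 16  [C₀.val * -1 + 18]
25. n14.cnt = 8  [terminal]
26. n15.cnt = 24  [terminal]
27. n13.key = 9  [g₀.cnt + 1]
28. n13.pre = "nv"  ["nv"]
29. n13.ok = "zn"  ["zn"]
30. n11.key = 18  [C₁.key * 2]
31. n11.pre = "nrr"  ["n" ++ a.depth]
32. n11.ok = "nvz"  [C₁.pre ++ "z"]
33. n16.val = 16  [C₀.key * 3 - 38]
34. n17.cnt = 12  [terminal]
35. n18.lim = 30  [30]
36. n18.tag = 14  [C.val * 3 - 34]
37. n18.wid = false  [C.val > 16]
38. n19.cnt = 22  [terminal]
39. n18.hot = "yn"  ["yn"]
40. n16.key = -4  [C.val * -1 + 12]
41. n16.pre = "ur"  ["ur"]
42. n16.ok = "ynq"  [B.hot ++ "q"]
43. n0.pre = true  [D.tag == false]
44. n0.mk = "ynqnvz"  [C₁.ok ++ C₀.ok]

true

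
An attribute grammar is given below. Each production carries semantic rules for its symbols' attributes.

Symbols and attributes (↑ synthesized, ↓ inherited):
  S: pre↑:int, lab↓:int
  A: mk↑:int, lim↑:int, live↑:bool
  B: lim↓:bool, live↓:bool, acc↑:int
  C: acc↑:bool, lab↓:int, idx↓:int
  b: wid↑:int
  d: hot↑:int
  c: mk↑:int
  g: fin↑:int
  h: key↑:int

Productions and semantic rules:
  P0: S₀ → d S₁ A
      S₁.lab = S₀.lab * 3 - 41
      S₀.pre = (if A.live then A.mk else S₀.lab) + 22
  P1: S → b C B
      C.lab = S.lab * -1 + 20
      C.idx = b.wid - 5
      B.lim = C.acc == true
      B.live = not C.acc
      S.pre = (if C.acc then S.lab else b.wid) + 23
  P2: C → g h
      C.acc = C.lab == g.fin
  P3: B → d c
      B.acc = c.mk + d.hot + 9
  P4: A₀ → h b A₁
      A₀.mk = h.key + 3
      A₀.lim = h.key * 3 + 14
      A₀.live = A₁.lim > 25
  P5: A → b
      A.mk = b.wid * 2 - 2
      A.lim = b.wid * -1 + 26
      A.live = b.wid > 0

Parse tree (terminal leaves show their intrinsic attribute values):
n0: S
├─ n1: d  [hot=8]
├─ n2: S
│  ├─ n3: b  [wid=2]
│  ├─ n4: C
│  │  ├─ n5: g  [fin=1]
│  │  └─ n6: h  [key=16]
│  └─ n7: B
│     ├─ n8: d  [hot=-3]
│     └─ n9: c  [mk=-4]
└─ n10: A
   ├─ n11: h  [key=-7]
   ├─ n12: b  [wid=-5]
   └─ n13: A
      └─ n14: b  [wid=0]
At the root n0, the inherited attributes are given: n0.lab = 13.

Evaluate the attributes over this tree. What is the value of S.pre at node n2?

1. n0.lab = 13  [given at root]
2. n1.hot = 8  [terminal]
3. n2.lab = -2  [S₀.lab * 3 - 41]
4. n3.wid = 2  [terminal]
5. n4.lab = 22  [S.lab * -1 + 20]
6. n4.idx = -3  [b.wid - 5]
7. n5.fin = 1  [terminal]
8. n6.key = 16  [terminal]
9. n4.acc = false  [C.lab == g.fin]
10. n7.lim = false  [C.acc == true]
11. n7.live = true  [not C.acc]
12. n8.hot = -3  [terminal]
13. n9.mk = -4  [terminal]
14. n7.acc = 2  [c.mk + d.hot + 9]
15. n2.pre = 25  [(if C.acc then S.lab else b.wid) + 23]
16. n11.key = -7  [terminal]
17. n12.wid = -5  [terminal]
18. n14.wid = 0  [terminal]
19. n13.mk = -2  [b.wid * 2 - 2]
20. n13.lim = 26  [b.wid * -1 + 26]
21. n13.live = false  [b.wid > 0]
22. n10.mk = -4  [h.key + 3]
23. n10.lim = -7  [h.key * 3 + 14]
24. n10.live = true  [A₁.lim > 25]
25. n0.pre = 18  [(if A.live then A.mk else S₀.lab) + 22]

25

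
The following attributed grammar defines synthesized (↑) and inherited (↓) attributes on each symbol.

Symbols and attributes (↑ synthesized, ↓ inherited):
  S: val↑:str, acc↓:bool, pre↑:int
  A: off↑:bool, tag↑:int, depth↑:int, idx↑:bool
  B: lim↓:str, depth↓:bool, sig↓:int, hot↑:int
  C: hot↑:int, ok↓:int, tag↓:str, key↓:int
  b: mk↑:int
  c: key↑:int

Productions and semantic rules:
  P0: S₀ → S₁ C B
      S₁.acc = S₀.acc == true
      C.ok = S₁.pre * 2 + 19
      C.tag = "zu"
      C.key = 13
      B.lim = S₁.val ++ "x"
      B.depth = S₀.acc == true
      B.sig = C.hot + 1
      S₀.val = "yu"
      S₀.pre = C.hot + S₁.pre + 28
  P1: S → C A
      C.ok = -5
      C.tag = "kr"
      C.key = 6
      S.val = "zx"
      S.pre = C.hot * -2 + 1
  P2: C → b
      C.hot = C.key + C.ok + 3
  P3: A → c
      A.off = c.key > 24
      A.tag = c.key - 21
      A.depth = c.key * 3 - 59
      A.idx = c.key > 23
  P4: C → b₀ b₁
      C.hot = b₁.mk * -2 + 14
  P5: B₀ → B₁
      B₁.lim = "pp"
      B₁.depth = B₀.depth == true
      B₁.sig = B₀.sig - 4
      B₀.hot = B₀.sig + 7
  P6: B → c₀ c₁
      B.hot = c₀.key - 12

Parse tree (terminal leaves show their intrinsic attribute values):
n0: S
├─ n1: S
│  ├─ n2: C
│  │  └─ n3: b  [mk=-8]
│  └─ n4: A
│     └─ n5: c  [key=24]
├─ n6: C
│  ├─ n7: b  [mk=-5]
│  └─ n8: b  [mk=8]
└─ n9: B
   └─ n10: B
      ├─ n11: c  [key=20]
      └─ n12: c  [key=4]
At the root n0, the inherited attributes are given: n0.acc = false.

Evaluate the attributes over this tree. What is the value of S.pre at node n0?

19

1. n0.acc = false  [given at root]
2. n1.acc = false  [S₀.acc == true]
3. n2.ok = -5  [-5]
4. n2.tag = "kr"  ["kr"]
5. n2.key = 6  [6]
6. n3.mk = -8  [terminal]
7. n2.hot = 4  [C.key + C.ok + 3]
8. n5.key = 24  [terminal]
9. n4.off = false  [c.key > 24]
10. n4.tag = 3  [c.key - 21]
11. n4.depth = 13  [c.key * 3 - 59]
12. n4.idx = true  [c.key > 23]
13. n1.val = "zx"  ["zx"]
14. n1.pre = -7  [C.hot * -2 + 1]
15. n6.ok = 5  [S₁.pre * 2 + 19]
16. n6.tag = "zu"  ["zu"]
17. n6.key = 13  [13]
18. n7.mk = -5  [terminal]
19. n8.mk = 8  [terminal]
20. n6.hot = -2  [b₁.mk * -2 + 14]
21. n9.lim = "zxx"  [S₁.val ++ "x"]
22. n9.depth = false  [S₀.acc == true]
23. n9.sig = -1  [C.hot + 1]
24. n10.lim = "pp"  ["pp"]
25. n10.depth = false  [B₀.depth == true]
26. n10.sig = -5  [B₀.sig - 4]
27. n11.key = 20  [terminal]
28. n12.key = 4  [terminal]
29. n10.hot = 8  [c₀.key - 12]
30. n9.hot = 6  [B₀.sig + 7]
31. n0.val = "yu"  ["yu"]
32. n0.pre = 19  [C.hot + S₁.pre + 28]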